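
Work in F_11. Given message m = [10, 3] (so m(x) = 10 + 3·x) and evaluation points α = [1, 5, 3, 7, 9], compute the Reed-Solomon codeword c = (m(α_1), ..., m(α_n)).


c = [2, 3, 8, 9, 4]

Message polynomial: m(x) = 10 + 3·x (mod 11).
For each evaluation point α_i, compute m(α_i) mod 11:
  α_1 = 1: Horner steps 3 → 2, so m(1) = 2.
  α_2 = 5: Horner steps 3 → 3, so m(5) = 3.
  α_3 = 3: Horner steps 3 → 8, so m(3) = 8.
  α_4 = 7: Horner steps 3 → 9, so m(7) = 9.
  α_5 = 9: Horner steps 3 → 4, so m(9) = 4.
Codeword c = [2, 3, 8, 9, 4] ∈ F_11^5.


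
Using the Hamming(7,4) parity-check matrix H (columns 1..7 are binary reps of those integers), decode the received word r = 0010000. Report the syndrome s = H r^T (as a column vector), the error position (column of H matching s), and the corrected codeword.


s = (0, 1, 1)^T, error position = 3, corrected codeword c = 0000000

Compute s = H r^T mod 2 one row at a time:
  s_1 = 0 + 0 + 0 + 0 = 0 ≡ 0 (mod 2).
  s_2 = 0 + 1 + 0 + 0 = 1 ≡ 1 (mod 2).
  s_3 = 0 + 1 + 0 + 0 = 1 ≡ 1 (mod 2).
s = (0, 1, 1)^T — this equals column 3 of H (binary 011), so error is at position 3.
Correct: flip bit 3 of r = 0010000 to get c = 0000000.


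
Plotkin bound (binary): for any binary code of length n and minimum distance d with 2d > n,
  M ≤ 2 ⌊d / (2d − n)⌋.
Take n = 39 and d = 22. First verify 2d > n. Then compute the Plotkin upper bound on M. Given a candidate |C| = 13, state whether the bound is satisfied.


Plotkin bound M ≤ 8; given |C| = 13 > bound (violated).

Check applicability: 2d = 44, n = 39.
2d − n = 5 > 0, so Plotkin applies.
Compute d/(2d−n) = 22/5 ≈ 4.4000.
⌊d/(2d−n)⌋ = 4.
Plotkin bound: M ≤ 2·4 = 8.
Given |C| = 13, check: VIOLATED.
This |C| is above the Plotkin bound, so no binary code with n = 39, d = 22 and 13 codewords exists.


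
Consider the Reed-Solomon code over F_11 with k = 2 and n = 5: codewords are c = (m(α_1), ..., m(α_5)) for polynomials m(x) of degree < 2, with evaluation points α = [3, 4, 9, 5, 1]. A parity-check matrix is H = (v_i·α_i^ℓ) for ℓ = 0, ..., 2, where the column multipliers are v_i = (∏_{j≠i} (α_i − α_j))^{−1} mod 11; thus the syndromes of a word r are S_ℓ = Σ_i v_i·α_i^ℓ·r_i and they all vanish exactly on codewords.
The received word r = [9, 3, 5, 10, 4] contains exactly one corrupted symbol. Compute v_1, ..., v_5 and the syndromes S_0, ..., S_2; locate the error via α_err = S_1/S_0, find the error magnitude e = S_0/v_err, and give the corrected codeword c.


S = (10, 8, 2), error at position 1, error magnitude e = 2, c = [7, 3, 5, 10, 4].

Step 1: column multipliers v_i = (∏_{j≠i}(α_i − α_j))^{−1} mod 11.
  i = 1 (α = 3): (3−4)(3−9)(3−5)(3−1) = (−1)·(−6)·(−2)·2 = −24 ≡ 9, so v_1 = 9^{−1} = 5 (mod 11).
  i = 2 (α = 4): (4−3)(4−9)(4−5)(4−1) = 1·(−5)·(−1)·3 = 15 ≡ 4, so v_2 = 4^{−1} = 3 (mod 11).
  i = 3 (α = 9): (9−3)(9−4)(9−5)(9−1) = 6·5·4·8 = 960 ≡ 3, so v_3 = 3^{−1} = 4 (mod 11).
  i = 4 (α = 5): (5−3)(5−4)(5−9)(5−1) = 2·1·(−4)·4 = −32 ≡ 1, so v_4 = 1^{−1} = 1 (mod 11).
  i = 5 (α = 1): (1−3)(1−4)(1−9)(1−5) = (−2)·(−3)·(−8)·(−4) = 192 ≡ 5, so v_5 = 5^{−1} = 9 (mod 11).
  v = [5, 3, 4, 1, 9].
Step 2: syndromes of r = [9, 3, 5, 10, 4] (all sums mod 11).
  S_0 = Σ v_i r_i = 5·9 + 3·3 + 4·5 + 1·10 + 9·4 = 120 ≡ 10.
  S_1 = Σ v_i α_i r_i = 5·3·9 + 3·4·3 + 4·9·5 + 1·5·10 + 9·1·4 = 437 ≡ 8.
  α_i^2 mod 11 = [9, 5, 4, 3, 1].
  S_2 = Σ v_i α_i^2 r_i = 5·9·9 + 3·5·3 + 4·4·5 + 1·3·10 + 9·1·4 = 596 ≡ 2.
  S = (10, 8, 2) ≠ 0, so r is not a codeword (an error is present).
Step 3: locate the error. For a single error e at position i, S_ℓ = v_i·e·α_i^ℓ, so α_err = S_1/S_0.
  S_0^{−1} = 10^{−1} = 10 (mod 11), so α_err = 8·10 = 80 ≡ 3 = α_1. Error position i = 1.
  Consistency check: S_2/S_1 = 2·7 = 14 ≡ 3 = α_err ✓ (single-error assumption holds).
Step 4: error magnitude e = S_0/v_1 = S_0·∏_{j≠1}(α_1 − α_j) = 10·9 = 90 ≡ 2 (mod 11).
Step 5: correct position 1: c_1 = r_1 − e = 9 − 2 ≡ 7 (mod 11). Hence c = [7, 3, 5, 10, 4].
  Check: interpolating c through the α_i gives m(x) = 8 + 7·x (degree < 2) with m(α_i) = c_i for every i, so c is indeed a codeword.


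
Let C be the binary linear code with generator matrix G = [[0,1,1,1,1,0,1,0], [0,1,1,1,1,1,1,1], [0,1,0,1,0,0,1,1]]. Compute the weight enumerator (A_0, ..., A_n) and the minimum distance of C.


Weight distribution: A_0 = 1, A_2 = 1, A_3 = 2, A_4 = 2, A_5 = 1, A_7 = 1. Minimum distance d = 2.

Enumerate all 2^3 = 8 messages m ∈ F_2^3.
For each, compute codeword c = mG in F_2^8, then tally its weight.
  m = 000 → c = 00000000, weight = 0.
  m = 100 → c = 01111010, weight = 5.
  m = 010 → c = 01111111, weight = 7.
  m = 110 → c = 00000101, weight = 2.
  m = 001 → c = 01010011, weight = 4.
  m = 101 → c = 00101001, weight = 3.
  m = 011 → c = 00101100, weight = 3.
  m = 111 → c = 01010110, weight = 4.
Tally weights:
  weight 0: 1 codewords.
  weight 2: 1 codewords.
  weight 3: 2 codewords.
  weight 4: 2 codewords.
  weight 5: 1 codewords.
  weight 7: 1 codewords.
Minimum distance d = smallest w > 0 with A_w > 0 = 2.
Sanity: Σ A_w = 8 = 2^3 = 8 ✓.


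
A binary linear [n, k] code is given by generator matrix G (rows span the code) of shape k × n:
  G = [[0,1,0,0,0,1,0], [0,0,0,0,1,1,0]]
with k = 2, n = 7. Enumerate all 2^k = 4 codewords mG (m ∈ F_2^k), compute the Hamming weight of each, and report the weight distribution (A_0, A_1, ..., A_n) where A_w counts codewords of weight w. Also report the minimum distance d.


Weight distribution: A_0 = 1, A_2 = 3. Minimum distance d = 2.

Enumerate all 2^2 = 4 messages m ∈ F_2^2.
For each, compute codeword c = mG in F_2^7, then tally its weight.
  m = 00 → c = 0000000, weight = 0.
  m = 10 → c = 0100010, weight = 2.
  m = 01 → c = 0000110, weight = 2.
  m = 11 → c = 0100100, weight = 2.
Tally weights:
  weight 0: 1 codewords.
  weight 2: 3 codewords.
Minimum distance d = smallest w > 0 with A_w > 0 = 2.
Sanity: Σ A_w = 4 = 2^2 = 4 ✓.


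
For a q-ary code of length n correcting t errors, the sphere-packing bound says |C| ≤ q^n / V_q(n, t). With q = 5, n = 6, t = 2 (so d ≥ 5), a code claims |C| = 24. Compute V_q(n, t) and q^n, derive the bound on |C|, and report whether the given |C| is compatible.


V_q(n, t) = 265, q^n = 15625, Hamming bound = 58, |C| = 24 ≤ bound (satisfied).

Step 1: Compute V_q(n, t) = Σ_{j=0}^2 C(n, j) (q−1)^j.
  j = 0: C(6,0)·(4)^0 = 1·1 = 1.
  j = 1: C(6,1)·(4)^1 = 6·4 = 24.
  j = 2: C(6,2)·(4)^2 = 15·16 = 240.
  V_q(n, t) = 1 + 24 + 240 = 265.
Step 2: q^n = 5^6 = 15625.
Step 3: Hamming bound ⌊q^n / V_q(n,t)⌋ = ⌊15625/265⌋ = 58.
Step 4: Compare |C| = 24 to 58: satisfied.
The claimed |C| lies below the Hamming bound.


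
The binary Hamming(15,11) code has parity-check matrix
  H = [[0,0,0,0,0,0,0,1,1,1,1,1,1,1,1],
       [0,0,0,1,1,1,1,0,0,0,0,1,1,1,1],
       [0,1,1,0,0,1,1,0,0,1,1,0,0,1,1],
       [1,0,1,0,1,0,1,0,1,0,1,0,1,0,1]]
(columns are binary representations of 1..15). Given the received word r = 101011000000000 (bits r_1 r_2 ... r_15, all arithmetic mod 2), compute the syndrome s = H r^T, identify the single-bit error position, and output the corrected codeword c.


s = (0, 0, 0, 1)^T, error position = 1, corrected codeword c = 001011000000000

Compute s = H r^T mod 2 one row at a time:
  s_1 = 0 + 0 + 0 + 0 + 0 + 0 + 0 + 0 = 0 ≡ 0 (mod 2).
  s_2 = 0 + 1 + 1 + 0 + 0 + 0 + 0 + 0 = 2 ≡ 0 (mod 2).
  s_3 = 0 + 1 + 1 + 0 + 0 + 0 + 0 + 0 = 2 ≡ 0 (mod 2).
  s_4 = 1 + 1 + 1 + 0 + 0 + 0 + 0 + 0 = 3 ≡ 1 (mod 2).
s = (0, 0, 0, 1)^T — this equals column 1 of H (binary 0001), so error is at position 1.
Correct: flip bit 1 of r = 101011000000000 to get c = 001011000000000.


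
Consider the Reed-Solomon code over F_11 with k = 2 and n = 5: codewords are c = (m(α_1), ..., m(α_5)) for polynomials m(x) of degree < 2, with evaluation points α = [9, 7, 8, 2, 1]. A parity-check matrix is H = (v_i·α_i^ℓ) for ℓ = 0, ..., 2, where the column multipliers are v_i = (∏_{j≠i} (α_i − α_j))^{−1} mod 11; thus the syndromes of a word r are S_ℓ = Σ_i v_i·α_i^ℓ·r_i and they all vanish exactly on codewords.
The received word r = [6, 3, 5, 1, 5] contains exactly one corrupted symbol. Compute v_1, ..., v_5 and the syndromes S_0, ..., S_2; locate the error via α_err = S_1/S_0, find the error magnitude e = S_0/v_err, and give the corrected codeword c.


S = (3, 2, 5), error at position 3, error magnitude e = 6, c = [6, 3, 10, 1, 5].

Step 1: column multipliers v_i = (∏_{j≠i}(α_i − α_j))^{−1} mod 11.
  i = 1 (α = 9): (9−7)(9−8)(9−2)(9−1) = 2·1·7·8 = 112 ≡ 2, so v_1 = 2^{−1} = 6 (mod 11).
  i = 2 (α = 7): (7−9)(7−8)(7−2)(7−1) = (−2)·(−1)·5·6 = 60 ≡ 5, so v_2 = 5^{−1} = 9 (mod 11).
  i = 3 (α = 8): (8−9)(8−7)(8−2)(8−1) = (−1)·1·6·7 = −42 ≡ 2, so v_3 = 2^{−1} = 6 (mod 11).
  i = 4 (α = 2): (2−9)(2−7)(2−8)(2−1) = (−7)·(−5)·(−6)·1 = −210 ≡ 10, so v_4 = 10^{−1} = 10 (mod 11).
  i = 5 (α = 1): (1−9)(1−7)(1−8)(1−2) = (−8)·(−6)·(−7)·(−1) = 336 ≡ 6, so v_5 = 6^{−1} = 2 (mod 11).
  v = [6, 9, 6, 10, 2].
Step 2: syndromes of r = [6, 3, 5, 1, 5] (all sums mod 11).
  S_0 = Σ v_i r_i = 6·6 + 9·3 + 6·5 + 10·1 + 2·5 = 113 ≡ 3.
  S_1 = Σ v_i α_i r_i = 6·9·6 + 9·7·3 + 6·8·5 + 10·2·1 + 2·1·5 = 783 ≡ 2.
  α_i^2 mod 11 = [4, 5, 9, 4, 1].
  S_2 = Σ v_i α_i^2 r_i = 6·4·6 + 9·5·3 + 6·9·5 + 10·4·1 + 2·1·5 = 599 ≡ 5.
  S = (3, 2, 5) ≠ 0, so r is not a codeword (an error is present).
Step 3: locate the error. For a single error e at position i, S_ℓ = v_i·e·α_i^ℓ, so α_err = S_1/S_0.
  S_0^{−1} = 3^{−1} = 4 (mod 11), so α_err = 2·4 = 8 ≡ 8 = α_3. Error position i = 3.
  Consistency check: S_2/S_1 = 5·6 = 30 ≡ 8 = α_err ✓ (single-error assumption holds).
Step 4: error magnitude e = S_0/v_3 = S_0·∏_{j≠3}(α_3 − α_j) = 3·2 = 6 ≡ 6 (mod 11).
Step 5: correct position 3: c_3 = r_3 − e = 5 − 6 ≡ 10 (mod 11). Hence c = [6, 3, 10, 1, 5].
  Check: interpolating c through the α_i gives m(x) = 9 + 7·x (degree < 2) with m(α_i) = c_i for every i, so c is indeed a codeword.


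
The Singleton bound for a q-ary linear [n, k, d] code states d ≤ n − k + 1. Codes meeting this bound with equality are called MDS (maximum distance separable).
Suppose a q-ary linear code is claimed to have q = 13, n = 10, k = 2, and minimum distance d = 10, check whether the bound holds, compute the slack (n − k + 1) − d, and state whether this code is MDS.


Singleton RHS = n − k + 1 = 9, slack = -1, bound violated (no such code; not MDS).

Singleton bound: d ≤ n − k + 1.
Here n = 10, k = 2, so n − k + 1 = 9.
Given d = 10, check d ≤ 9: NO.
Slack = (n − k + 1) − d = -1.
The slack is negative: d = 10 exceeds n − k + 1 = 9 by 1, so the Singleton bound is violated and no linear [10, 2, 10]_13 code can exist. In particular it is not MDS (MDS requires d = n − k + 1 exactly).
Description: the claimed parameters are [10, 2, 10]_13; such a code would be impossible (violates the Singleton bound).


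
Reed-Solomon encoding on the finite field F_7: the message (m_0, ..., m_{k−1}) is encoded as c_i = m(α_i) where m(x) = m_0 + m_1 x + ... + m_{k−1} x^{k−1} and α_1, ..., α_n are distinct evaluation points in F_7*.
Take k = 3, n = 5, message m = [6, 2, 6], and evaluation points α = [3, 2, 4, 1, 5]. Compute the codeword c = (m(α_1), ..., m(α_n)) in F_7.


c = [3, 6, 5, 0, 5]

Message polynomial: m(x) = 6 + 2·x + 6·x^2 (mod 7).
For each evaluation point α_i, compute m(α_i) mod 7:
  α_1 = 3: Horner steps 6 → 6 → 3, so m(3) = 3.
  α_2 = 2: Horner steps 6 → 0 → 6, so m(2) = 6.
  α_3 = 4: Horner steps 6 → 5 → 5, so m(4) = 5.
  α_4 = 1: Horner steps 6 → 1 → 0, so m(1) = 0.
  α_5 = 5: Horner steps 6 → 4 → 5, so m(5) = 5.
Codeword c = [3, 6, 5, 0, 5] ∈ F_7^5.


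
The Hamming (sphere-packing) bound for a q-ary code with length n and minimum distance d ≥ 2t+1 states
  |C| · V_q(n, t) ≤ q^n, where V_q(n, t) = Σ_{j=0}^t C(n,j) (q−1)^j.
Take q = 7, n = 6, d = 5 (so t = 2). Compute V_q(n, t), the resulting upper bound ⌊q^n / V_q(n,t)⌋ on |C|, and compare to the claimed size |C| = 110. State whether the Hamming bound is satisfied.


V_q(n, t) = 577, q^n = 117649, Hamming bound = 203, |C| = 110 ≤ bound (satisfied).

Step 1: Compute V_q(n, t) = Σ_{j=0}^2 C(n, j) (q−1)^j.
  j = 0: C(6,0)·(6)^0 = 1·1 = 1.
  j = 1: C(6,1)·(6)^1 = 6·6 = 36.
  j = 2: C(6,2)·(6)^2 = 15·36 = 540.
  V_q(n, t) = 1 + 36 + 540 = 577.
Step 2: q^n = 7^6 = 117649.
Step 3: Hamming bound ⌊q^n / V_q(n,t)⌋ = ⌊117649/577⌋ = 203.
Step 4: Compare |C| = 110 to 203: satisfied.
The claimed |C| lies below the Hamming bound.


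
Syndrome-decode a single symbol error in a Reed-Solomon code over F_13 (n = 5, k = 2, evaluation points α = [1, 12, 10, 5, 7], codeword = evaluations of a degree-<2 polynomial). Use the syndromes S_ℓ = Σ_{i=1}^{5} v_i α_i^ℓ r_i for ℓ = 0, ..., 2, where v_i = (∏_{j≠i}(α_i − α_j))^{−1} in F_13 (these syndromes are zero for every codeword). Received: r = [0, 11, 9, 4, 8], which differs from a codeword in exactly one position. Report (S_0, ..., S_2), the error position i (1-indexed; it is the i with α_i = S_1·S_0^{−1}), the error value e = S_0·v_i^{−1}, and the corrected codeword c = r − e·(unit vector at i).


S = (12, 6, 3), error at position 5, error magnitude e = 2, c = [0, 11, 9, 4, 6].

Step 1: column multipliers v_i = (∏_{j≠i}(α_i − α_j))^{−1} mod 13.
  i = 1 (α = 1): (1−12)(1−10)(1−5)(1−7) = (−11)·(−9)·(−4)·(−6) = 2376 ≡ 10, so v_1 = 10^{−1} = 4 (mod 13).
  i = 2 (α = 12): (12−1)(12−10)(12−5)(12−7) = 11·2·7·5 = 770 ≡ 3, so v_2 = 3^{−1} = 9 (mod 13).
  i = 3 (α = 10): (10−1)(10−12)(10−5)(10−7) = 9·(−2)·5·3 = −270 ≡ 3, so v_3 = 3^{−1} = 9 (mod 13).
  i = 4 (α = 5): (5−1)(5−12)(5−10)(5−7) = 4·(−7)·(−5)·(−2) = −280 ≡ 6, so v_4 = 6^{−1} = 11 (mod 13).
  i = 5 (α = 7): (7−1)(7−12)(7−10)(7−5) = 6·(−5)·(−3)·2 = 180 ≡ 11, so v_5 = 11^{−1} = 6 (mod 13).
  v = [4, 9, 9, 11, 6].
Step 2: syndromes of r = [0, 11, 9, 4, 8] (all sums mod 13).
  S_0 = Σ v_i r_i = 4·0 + 9·11 + 9·9 + 11·4 + 6·8 = 272 ≡ 12.
  S_1 = Σ v_i α_i r_i = 4·1·0 + 9·12·11 + 9·10·9 + 11·5·4 + 6·7·8 = 2554 ≡ 6.
  α_i^2 mod 13 = [1, 1, 9, 12, 10].
  S_2 = Σ v_i α_i^2 r_i = 4·1·0 + 9·1·11 + 9·9·9 + 11·12·4 + 6·10·8 = 1836 ≡ 3.
  S = (12, 6, 3) ≠ 0, so r is not a codeword (an error is present).
Step 3: locate the error. For a single error e at position i, S_ℓ = v_i·e·α_i^ℓ, so α_err = S_1/S_0.
  S_0^{−1} = 12^{−1} = 12 (mod 13), so α_err = 6·12 = 72 ≡ 7 = α_5. Error position i = 5.
  Consistency check: S_2/S_1 = 3·11 = 33 ≡ 7 = α_err ✓ (single-error assumption holds).
Step 4: error magnitude e = S_0/v_5 = S_0·∏_{j≠5}(α_5 − α_j) = 12·11 = 132 ≡ 2 (mod 13).
Step 5: correct position 5: c_5 = r_5 − e = 8 − 2 ≡ 6 (mod 13). Hence c = [0, 11, 9, 4, 6].
  Check: interpolating c through the α_i gives m(x) = 12 + 1·x (degree < 2) with m(α_i) = c_i for every i, so c is indeed a codeword.


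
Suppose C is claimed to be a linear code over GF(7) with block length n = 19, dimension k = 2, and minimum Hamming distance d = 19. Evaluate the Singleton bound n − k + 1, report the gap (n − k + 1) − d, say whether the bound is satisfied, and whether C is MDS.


Singleton RHS = n − k + 1 = 18, slack = -1, bound violated (no such code; not MDS).

Singleton bound: d ≤ n − k + 1.
Here n = 19, k = 2, so n − k + 1 = 18.
Given d = 19, check d ≤ 18: NO.
Slack = (n − k + 1) − d = -1.
The slack is negative: d = 19 exceeds n − k + 1 = 18 by 1, so the Singleton bound is violated and no linear [19, 2, 19]_7 code can exist. In particular it is not MDS (MDS requires d = n − k + 1 exactly).
Description: the claimed parameters are [19, 2, 19]_7; such a code would be impossible (violates the Singleton bound).


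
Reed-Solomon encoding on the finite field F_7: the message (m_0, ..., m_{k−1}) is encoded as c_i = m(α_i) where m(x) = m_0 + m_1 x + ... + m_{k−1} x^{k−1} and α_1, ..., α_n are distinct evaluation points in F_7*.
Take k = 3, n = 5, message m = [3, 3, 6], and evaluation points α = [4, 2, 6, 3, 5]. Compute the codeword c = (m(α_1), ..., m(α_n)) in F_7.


c = [6, 5, 6, 3, 0]

Message polynomial: m(x) = 3 + 3·x + 6·x^2 (mod 7).
For each evaluation point α_i, compute m(α_i) mod 7:
  α_1 = 4: Horner steps 6 → 6 → 6, so m(4) = 6.
  α_2 = 2: Horner steps 6 → 1 → 5, so m(2) = 5.
  α_3 = 6: Horner steps 6 → 4 → 6, so m(6) = 6.
  α_4 = 3: Horner steps 6 → 0 → 3, so m(3) = 3.
  α_5 = 5: Horner steps 6 → 5 → 0, so m(5) = 0.
Codeword c = [6, 5, 6, 3, 0] ∈ F_7^5.


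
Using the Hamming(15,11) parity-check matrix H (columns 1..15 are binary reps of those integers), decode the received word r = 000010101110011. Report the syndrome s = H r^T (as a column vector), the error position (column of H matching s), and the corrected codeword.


s = (1, 0, 1, 1)^T, error position = 11, corrected codeword c = 000010101100011

Compute s = H r^T mod 2 one row at a time:
  s_1 = 0 + 1 + 1 + 1 + 0 + 0 + 1 + 1 = 5 ≡ 1 (mod 2).
  s_2 = 0 + 1 + 0 + 1 + 0 + 0 + 1 + 1 = 4 ≡ 0 (mod 2).
  s_3 = 0 + 0 + 0 + 1 + 1 + 1 + 1 + 1 = 5 ≡ 1 (mod 2).
  s_4 = 0 + 0 + 1 + 1 + 1 + 1 + 0 + 1 = 5 ≡ 1 (mod 2).
s = (1, 0, 1, 1)^T — this equals column 11 of H (binary 1011), so error is at position 11.
Correct: flip bit 11 of r = 000010101110011 to get c = 000010101100011.


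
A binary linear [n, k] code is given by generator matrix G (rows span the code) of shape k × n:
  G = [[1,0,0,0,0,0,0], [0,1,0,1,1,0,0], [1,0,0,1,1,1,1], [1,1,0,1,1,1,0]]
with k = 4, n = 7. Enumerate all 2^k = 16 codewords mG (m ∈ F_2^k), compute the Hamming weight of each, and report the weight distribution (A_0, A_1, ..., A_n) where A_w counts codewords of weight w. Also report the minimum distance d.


Weight distribution: A_0 = 1, A_1 = 2, A_2 = 2, A_3 = 4, A_4 = 5, A_5 = 2. Minimum distance d = 1.

Enumerate all 2^4 = 16 messages m ∈ F_2^4.
For each, compute codeword c = mG in F_2^7, then tally its weight.
  m = 0000 → c = 0000000, weight = 0.
  m = 1000 → c = 1000000, weight = 1.
  m = 0100 → c = 0101100, weight = 3.
  m = 1100 → c = 1101100, weight = 4.
  m = 0010 → c = 1001111, weight = 5.
  m = 1010 → c = 0001111, weight = 4.
  m = 0110 → c = 1100011, weight = 4.
  m = 1110 → c = 0100011, weight = 3.
  m = 0001 → c = 1101110, weight = 5.
  m = 1001 → c = 0101110, weight = 4.
  m = 0101 → c = 1000010, weight = 2.
  m = 1101 → c = 0000010, weight = 1.
  m = 0011 → c = 0100001, weight = 2.
  m = 1011 → c = 1100001, weight = 3.
  m = 0111 → c = 0001101, weight = 3.
  m = 1111 → c = 1001101, weight = 4.
Tally weights:
  weight 0: 1 codewords.
  weight 1: 2 codewords.
  weight 2: 2 codewords.
  weight 3: 4 codewords.
  weight 4: 5 codewords.
  weight 5: 2 codewords.
Minimum distance d = smallest w > 0 with A_w > 0 = 1.
Sanity: Σ A_w = 16 = 2^4 = 16 ✓.


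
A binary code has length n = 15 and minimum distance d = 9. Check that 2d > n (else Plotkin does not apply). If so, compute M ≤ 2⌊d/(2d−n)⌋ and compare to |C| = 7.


Plotkin bound M ≤ 6; given |C| = 7 > bound (violated).

Check applicability: 2d = 18, n = 15.
2d − n = 3 > 0, so Plotkin applies.
Compute d/(2d−n) = 9/3 ≈ 3.0000.
⌊d/(2d−n)⌋ = 3.
Plotkin bound: M ≤ 2·3 = 6.
Given |C| = 7, check: VIOLATED.
This |C| is above the Plotkin bound, so no binary code with n = 15, d = 9 and 7 codewords exists.


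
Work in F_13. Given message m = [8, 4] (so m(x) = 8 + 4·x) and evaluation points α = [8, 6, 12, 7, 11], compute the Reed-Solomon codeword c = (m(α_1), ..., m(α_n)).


c = [1, 6, 4, 10, 0]

Message polynomial: m(x) = 8 + 4·x (mod 13).
For each evaluation point α_i, compute m(α_i) mod 13:
  α_1 = 8: Horner steps 4 → 1, so m(8) = 1.
  α_2 = 6: Horner steps 4 → 6, so m(6) = 6.
  α_3 = 12: Horner steps 4 → 4, so m(12) = 4.
  α_4 = 7: Horner steps 4 → 10, so m(7) = 10.
  α_5 = 11: Horner steps 4 → 0, so m(11) = 0.
Codeword c = [1, 6, 4, 10, 0] ∈ F_13^5.


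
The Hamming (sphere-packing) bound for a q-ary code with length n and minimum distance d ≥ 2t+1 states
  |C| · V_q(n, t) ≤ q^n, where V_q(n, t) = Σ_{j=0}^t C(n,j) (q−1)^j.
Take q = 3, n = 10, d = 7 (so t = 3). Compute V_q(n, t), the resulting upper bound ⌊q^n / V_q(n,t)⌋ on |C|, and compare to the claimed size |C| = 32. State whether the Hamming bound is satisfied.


V_q(n, t) = 1161, q^n = 59049, Hamming bound = 50, |C| = 32 ≤ bound (satisfied).

Step 1: Compute V_q(n, t) = Σ_{j=0}^3 C(n, j) (q−1)^j.
  j = 0: C(10,0)·(2)^0 = 1·1 = 1.
  j = 1: C(10,1)·(2)^1 = 10·2 = 20.
  j = 2: C(10,2)·(2)^2 = 45·4 = 180.
  j = 3: C(10,3)·(2)^3 = 120·8 = 960.
  V_q(n, t) = 1 + 20 + 180 + 960 = 1161.
Step 2: q^n = 3^10 = 59049.
Step 3: Hamming bound ⌊q^n / V_q(n,t)⌋ = ⌊59049/1161⌋ = 50.
Step 4: Compare |C| = 32 to 50: satisfied.
The claimed |C| lies below the Hamming bound.


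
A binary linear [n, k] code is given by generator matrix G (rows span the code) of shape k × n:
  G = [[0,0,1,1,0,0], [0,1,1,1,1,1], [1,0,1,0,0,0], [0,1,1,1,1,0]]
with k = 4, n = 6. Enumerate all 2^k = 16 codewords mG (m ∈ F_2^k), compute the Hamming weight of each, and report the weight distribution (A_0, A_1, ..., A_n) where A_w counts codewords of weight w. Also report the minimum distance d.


Weight distribution: A_0 = 1, A_1 = 1, A_2 = 4, A_3 = 4, A_4 = 3, A_5 = 3. Minimum distance d = 1.

Enumerate all 2^4 = 16 messages m ∈ F_2^4.
For each, compute codeword c = mG in F_2^6, then tally its weight.
  m = 0000 → c = 000000, weight = 0.
  m = 1000 → c = 001100, weight = 2.
  m = 0100 → c = 011111, weight = 5.
  m = 1100 → c = 010011, weight = 3.
  m = 0010 → c = 101000, weight = 2.
  m = 1010 → c = 100100, weight = 2.
  m = 0110 → c = 110111, weight = 5.
  m = 1110 → c = 111011, weight = 5.
  m = 0001 → c = 011110, weight = 4.
  m = 1001 → c = 010010, weight = 2.
  m = 0101 → c = 000001, weight = 1.
  m = 1101 → c = 001101, weight = 3.
  m = 0011 → c = 110110, weight = 4.
  m = 1011 → c = 111010, weight = 4.
  m = 0111 → c = 101001, weight = 3.
  m = 1111 → c = 100101, weight = 3.
Tally weights:
  weight 0: 1 codewords.
  weight 1: 1 codewords.
  weight 2: 4 codewords.
  weight 3: 4 codewords.
  weight 4: 3 codewords.
  weight 5: 3 codewords.
Minimum distance d = smallest w > 0 with A_w > 0 = 1.
Sanity: Σ A_w = 16 = 2^4 = 16 ✓.


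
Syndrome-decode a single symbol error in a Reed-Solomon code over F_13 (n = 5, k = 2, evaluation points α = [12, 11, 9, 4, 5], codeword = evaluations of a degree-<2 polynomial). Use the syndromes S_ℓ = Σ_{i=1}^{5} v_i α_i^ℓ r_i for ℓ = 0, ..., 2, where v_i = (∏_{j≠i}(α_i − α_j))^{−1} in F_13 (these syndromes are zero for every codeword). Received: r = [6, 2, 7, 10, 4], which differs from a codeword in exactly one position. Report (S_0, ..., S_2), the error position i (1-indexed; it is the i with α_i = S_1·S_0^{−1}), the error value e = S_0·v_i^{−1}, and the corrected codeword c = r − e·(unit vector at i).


S = (7, 2, 8), error at position 4, error magnitude e = 10, c = [6, 2, 7, 0, 4].

Step 1: column multipliers v_i = (∏_{j≠i}(α_i − α_j))^{−1} mod 13.
  i = 1 (α = 12): (12−11)(12−9)(12−4)(12−5) = 1·3·8·7 = 168 ≡ 12, so v_1 = 12^{−1} = 12 (mod 13).
  i = 2 (α = 11): (11−12)(11−9)(11−4)(11−5) = (−1)·2·7·6 = −84 ≡ 7, so v_2 = 7^{−1} = 2 (mod 13).
  i = 3 (α = 9): (9−12)(9−11)(9−4)(9−5) = (−3)·(−2)·5·4 = 120 ≡ 3, so v_3 = 3^{−1} = 9 (mod 13).
  i = 4 (α = 4): (4−12)(4−11)(4−9)(4−5) = (−8)·(−7)·(−5)·(−1) = 280 ≡ 7, so v_4 = 7^{−1} = 2 (mod 13).
  i = 5 (α = 5): (5−12)(5−11)(5−9)(5−4) = (−7)·(−6)·(−4)·1 = −168 ≡ 1, so v_5 = 1^{−1} = 1 (mod 13).
  v = [12, 2, 9, 2, 1].
Step 2: syndromes of r = [6, 2, 7, 10, 4] (all sums mod 13).
  S_0 = Σ v_i r_i = 12·6 + 2·2 + 9·7 + 2·10 + 1·4 = 163 ≡ 7.
  S_1 = Σ v_i α_i r_i = 12·12·6 + 2·11·2 + 9·9·7 + 2·4·10 + 1·5·4 = 1575 ≡ 2.
  α_i^2 mod 13 = [1, 4, 3, 3, 12].
  S_2 = Σ v_i α_i^2 r_i = 12·1·6 + 2·4·2 + 9·3·7 + 2·3·10 + 1·12·4 = 385 ≡ 8.
  S = (7, 2, 8) ≠ 0, so r is not a codeword (an error is present).
Step 3: locate the error. For a single error e at position i, S_ℓ = v_i·e·α_i^ℓ, so α_err = S_1/S_0.
  S_0^{−1} = 7^{−1} = 2 (mod 13), so α_err = 2·2 = 4 ≡ 4 = α_4. Error position i = 4.
  Consistency check: S_2/S_1 = 8·7 = 56 ≡ 4 = α_err ✓ (single-error assumption holds).
Step 4: error magnitude e = S_0/v_4 = S_0·∏_{j≠4}(α_4 − α_j) = 7·7 = 49 ≡ 10 (mod 13).
Step 5: correct position 4: c_4 = r_4 − e = 10 − 10 ≡ 0 (mod 13). Hence c = [6, 2, 7, 0, 4].
  Check: interpolating c through the α_i gives m(x) = 10 + 4·x (degree < 2) with m(α_i) = c_i for every i, so c is indeed a codeword.


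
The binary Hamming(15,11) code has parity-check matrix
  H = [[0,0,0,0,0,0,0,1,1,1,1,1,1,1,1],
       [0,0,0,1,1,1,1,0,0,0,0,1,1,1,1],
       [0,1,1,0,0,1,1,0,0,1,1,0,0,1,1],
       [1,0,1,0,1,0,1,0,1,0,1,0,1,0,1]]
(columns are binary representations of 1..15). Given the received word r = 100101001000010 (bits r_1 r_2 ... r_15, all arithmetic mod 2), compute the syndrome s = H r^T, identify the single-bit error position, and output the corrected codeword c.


s = (0, 1, 0, 0)^T, error position = 4, corrected codeword c = 100001001000010

Compute s = H r^T mod 2 one row at a time:
  s_1 = 0 + 1 + 0 + 0 + 0 + 0 + 1 + 0 = 2 ≡ 0 (mod 2).
  s_2 = 1 + 0 + 1 + 0 + 0 + 0 + 1 + 0 = 3 ≡ 1 (mod 2).
  s_3 = 0 + 0 + 1 + 0 + 0 + 0 + 1 + 0 = 2 ≡ 0 (mod 2).
  s_4 = 1 + 0 + 0 + 0 + 1 + 0 + 0 + 0 = 2 ≡ 0 (mod 2).
s = (0, 1, 0, 0)^T — this equals column 4 of H (binary 0100), so error is at position 4.
Correct: flip bit 4 of r = 100101001000010 to get c = 100001001000010.


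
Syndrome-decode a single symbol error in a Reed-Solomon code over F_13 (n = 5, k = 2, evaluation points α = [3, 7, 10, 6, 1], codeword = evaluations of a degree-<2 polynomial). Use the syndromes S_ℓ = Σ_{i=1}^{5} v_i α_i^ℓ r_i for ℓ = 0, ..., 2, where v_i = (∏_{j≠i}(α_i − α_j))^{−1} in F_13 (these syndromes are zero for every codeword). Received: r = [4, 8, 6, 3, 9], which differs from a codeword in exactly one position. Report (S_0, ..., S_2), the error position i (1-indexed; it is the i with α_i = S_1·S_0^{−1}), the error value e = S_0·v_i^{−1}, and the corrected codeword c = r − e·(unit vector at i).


S = (11, 12, 6), error at position 2, error magnitude e = 1, c = [4, 7, 6, 3, 9].

Step 1: column multipliers v_i = (∏_{j≠i}(α_i − α_j))^{−1} mod 13.
  i = 1 (α = 3): (3−7)(3−10)(3−6)(3−1) = (−4)·(−7)·(−3)·2 = −168 ≡ 1, so v_1 = 1^{−1} = 1 (mod 13).
  i = 2 (α = 7): (7−3)(7−10)(7−6)(7−1) = 4·(−3)·1·6 = −72 ≡ 6, so v_2 = 6^{−1} = 11 (mod 13).
  i = 3 (α = 10): (10−3)(10−7)(10−6)(10−1) = 7·3·4·9 = 756 ≡ 2, so v_3 = 2^{−1} = 7 (mod 13).
  i = 4 (α = 6): (6−3)(6−7)(6−10)(6−1) = 3·(−1)·(−4)·5 = 60 ≡ 8, so v_4 = 8^{−1} = 5 (mod 13).
  i = 5 (α = 1): (1−3)(1−7)(1−10)(1−6) = (−2)·(−6)·(−9)·(−5) = 540 ≡ 7, so v_5 = 7^{−1} = 2 (mod 13).
  v = [1, 11, 7, 5, 2].
Step 2: syndromes of r = [4, 8, 6, 3, 9] (all sums mod 13).
  S_0 = Σ v_i r_i = 1·4 + 11·8 + 7·6 + 5·3 + 2·9 = 167 ≡ 11.
  S_1 = Σ v_i α_i r_i = 1·3·4 + 11·7·8 + 7·10·6 + 5·6·3 + 2·1·9 = 1156 ≡ 12.
  α_i^2 mod 13 = [9, 10, 9, 10, 1].
  S_2 = Σ v_i α_i^2 r_i = 1·9·4 + 11·10·8 + 7·9·6 + 5·10·3 + 2·1·9 = 1462 ≡ 6.
  S = (11, 12, 6) ≠ 0, so r is not a codeword (an error is present).
Step 3: locate the error. For a single error e at position i, S_ℓ = v_i·e·α_i^ℓ, so α_err = S_1/S_0.
  S_0^{−1} = 11^{−1} = 6 (mod 13), so α_err = 12·6 = 72 ≡ 7 = α_2. Error position i = 2.
  Consistency check: S_2/S_1 = 6·12 = 72 ≡ 7 = α_err ✓ (single-error assumption holds).
Step 4: error magnitude e = S_0/v_2 = S_0·∏_{j≠2}(α_2 − α_j) = 11·6 = 66 ≡ 1 (mod 13).
Step 5: correct position 2: c_2 = r_2 − e = 8 − 1 ≡ 7 (mod 13). Hence c = [4, 7, 6, 3, 9].
  Check: interpolating c through the α_i gives m(x) = 5 + 4·x (degree < 2) with m(α_i) = c_i for every i, so c is indeed a codeword.


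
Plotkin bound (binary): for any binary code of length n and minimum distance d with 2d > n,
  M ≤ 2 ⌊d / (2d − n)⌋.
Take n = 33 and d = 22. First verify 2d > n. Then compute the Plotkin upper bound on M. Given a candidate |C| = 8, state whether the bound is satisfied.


Plotkin bound M ≤ 4; given |C| = 8 > bound (violated).

Check applicability: 2d = 44, n = 33.
2d − n = 11 > 0, so Plotkin applies.
Compute d/(2d−n) = 22/11 ≈ 2.0000.
⌊d/(2d−n)⌋ = 2.
Plotkin bound: M ≤ 2·2 = 4.
Given |C| = 8, check: VIOLATED.
This |C| is above the Plotkin bound, so no binary code with n = 33, d = 22 and 8 codewords exists.


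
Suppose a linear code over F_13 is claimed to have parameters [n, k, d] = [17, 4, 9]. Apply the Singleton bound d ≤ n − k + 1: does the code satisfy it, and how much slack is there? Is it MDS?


Singleton RHS = n − k + 1 = 14, slack = 5, bound satisfied, not MDS.

Singleton bound: d ≤ n − k + 1.
Here n = 17, k = 4, so n − k + 1 = 14.
Given d = 9, check d ≤ 14: YES.
Slack = (n − k + 1) − d = 5.
The code is NOT MDS (slack = 5 > 0).
Description: the claimed parameters are [17, 4, 9]_13; such a code would be non-MDS.


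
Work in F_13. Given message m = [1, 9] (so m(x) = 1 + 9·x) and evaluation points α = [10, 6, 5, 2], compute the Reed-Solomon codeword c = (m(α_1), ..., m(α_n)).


c = [0, 3, 7, 6]

Message polynomial: m(x) = 1 + 9·x (mod 13).
For each evaluation point α_i, compute m(α_i) mod 13:
  α_1 = 10: Horner steps 9 → 0, so m(10) = 0.
  α_2 = 6: Horner steps 9 → 3, so m(6) = 3.
  α_3 = 5: Horner steps 9 → 7, so m(5) = 7.
  α_4 = 2: Horner steps 9 → 6, so m(2) = 6.
Codeword c = [0, 3, 7, 6] ∈ F_13^4.


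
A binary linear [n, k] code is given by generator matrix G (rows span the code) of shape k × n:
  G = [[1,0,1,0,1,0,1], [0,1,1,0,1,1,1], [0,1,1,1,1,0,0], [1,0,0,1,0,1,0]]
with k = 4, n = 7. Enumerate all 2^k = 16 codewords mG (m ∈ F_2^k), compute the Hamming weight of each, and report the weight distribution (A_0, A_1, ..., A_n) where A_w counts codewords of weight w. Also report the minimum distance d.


Weight distribution: A_0 = 1, A_2 = 3, A_3 = 4, A_4 = 3, A_5 = 4, A_6 = 1. Minimum distance d = 2.

Enumerate all 2^4 = 16 messages m ∈ F_2^4.
For each, compute codeword c = mG in F_2^7, then tally its weight.
  m = 0000 → c = 0000000, weight = 0.
  m = 1000 → c = 1010101, weight = 4.
  m = 0100 → c = 0110111, weight = 5.
  m = 1100 → c = 1100010, weight = 3.
  m = 0010 → c = 0111100, weight = 4.
  m = 1010 → c = 1101001, weight = 4.
  m = 0110 → c = 0001011, weight = 3.
  m = 1110 → c = 1011110, weight = 5.
  m = 0001 → c = 1001010, weight = 3.
  m = 1001 → c = 0011111, weight = 5.
  m = 0101 → c = 1111101, weight = 6.
  m = 1101 → c = 0101000, weight = 2.
  m = 0011 → c = 1110110, weight = 5.
  m = 1011 → c = 0100011, weight = 3.
  m = 0111 → c = 1000001, weight = 2.
  m = 1111 → c = 0010100, weight = 2.
Tally weights:
  weight 0: 1 codewords.
  weight 2: 3 codewords.
  weight 3: 4 codewords.
  weight 4: 3 codewords.
  weight 5: 4 codewords.
  weight 6: 1 codewords.
Minimum distance d = smallest w > 0 with A_w > 0 = 2.
Sanity: Σ A_w = 16 = 2^4 = 16 ✓.


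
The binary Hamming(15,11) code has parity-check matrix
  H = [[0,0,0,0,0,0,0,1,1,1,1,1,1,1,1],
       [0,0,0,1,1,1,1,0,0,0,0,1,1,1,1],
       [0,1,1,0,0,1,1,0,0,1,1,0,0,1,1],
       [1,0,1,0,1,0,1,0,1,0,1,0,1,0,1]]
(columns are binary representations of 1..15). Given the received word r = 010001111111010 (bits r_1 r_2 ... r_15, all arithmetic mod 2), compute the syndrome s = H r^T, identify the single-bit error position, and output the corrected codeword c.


s = (0, 0, 0, 1)^T, error position = 1, corrected codeword c = 110001111111010

Compute s = H r^T mod 2 one row at a time:
  s_1 = 1 + 1 + 1 + 1 + 1 + 0 + 1 + 0 = 6 ≡ 0 (mod 2).
  s_2 = 0 + 0 + 1 + 1 + 1 + 0 + 1 + 0 = 4 ≡ 0 (mod 2).
  s_3 = 1 + 0 + 1 + 1 + 1 + 1 + 1 + 0 = 6 ≡ 0 (mod 2).
  s_4 = 0 + 0 + 0 + 1 + 1 + 1 + 0 + 0 = 3 ≡ 1 (mod 2).
s = (0, 0, 0, 1)^T — this equals column 1 of H (binary 0001), so error is at position 1.
Correct: flip bit 1 of r = 010001111111010 to get c = 110001111111010.


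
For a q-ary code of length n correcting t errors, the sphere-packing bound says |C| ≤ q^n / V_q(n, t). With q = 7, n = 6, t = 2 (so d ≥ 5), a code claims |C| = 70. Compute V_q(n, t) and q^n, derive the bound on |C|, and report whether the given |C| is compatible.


V_q(n, t) = 577, q^n = 117649, Hamming bound = 203, |C| = 70 ≤ bound (satisfied).

Step 1: Compute V_q(n, t) = Σ_{j=0}^2 C(n, j) (q−1)^j.
  j = 0: C(6,0)·(6)^0 = 1·1 = 1.
  j = 1: C(6,1)·(6)^1 = 6·6 = 36.
  j = 2: C(6,2)·(6)^2 = 15·36 = 540.
  V_q(n, t) = 1 + 36 + 540 = 577.
Step 2: q^n = 7^6 = 117649.
Step 3: Hamming bound ⌊q^n / V_q(n,t)⌋ = ⌊117649/577⌋ = 203.
Step 4: Compare |C| = 70 to 203: satisfied.
The claimed |C| lies below the Hamming bound.


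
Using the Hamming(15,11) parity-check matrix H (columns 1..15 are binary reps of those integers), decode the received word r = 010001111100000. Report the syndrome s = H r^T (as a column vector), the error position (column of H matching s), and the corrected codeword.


s = (1, 0, 0, 0)^T, error position = 8, corrected codeword c = 010001101100000

Compute s = H r^T mod 2 one row at a time:
  s_1 = 1 + 1 + 1 + 0 + 0 + 0 + 0 + 0 = 3 ≡ 1 (mod 2).
  s_2 = 0 + 0 + 1 + 1 + 0 + 0 + 0 + 0 = 2 ≡ 0 (mod 2).
  s_3 = 1 + 0 + 1 + 1 + 1 + 0 + 0 + 0 = 4 ≡ 0 (mod 2).
  s_4 = 0 + 0 + 0 + 1 + 1 + 0 + 0 + 0 = 2 ≡ 0 (mod 2).
s = (1, 0, 0, 0)^T — this equals column 8 of H (binary 1000), so error is at position 8.
Correct: flip bit 8 of r = 010001111100000 to get c = 010001101100000.


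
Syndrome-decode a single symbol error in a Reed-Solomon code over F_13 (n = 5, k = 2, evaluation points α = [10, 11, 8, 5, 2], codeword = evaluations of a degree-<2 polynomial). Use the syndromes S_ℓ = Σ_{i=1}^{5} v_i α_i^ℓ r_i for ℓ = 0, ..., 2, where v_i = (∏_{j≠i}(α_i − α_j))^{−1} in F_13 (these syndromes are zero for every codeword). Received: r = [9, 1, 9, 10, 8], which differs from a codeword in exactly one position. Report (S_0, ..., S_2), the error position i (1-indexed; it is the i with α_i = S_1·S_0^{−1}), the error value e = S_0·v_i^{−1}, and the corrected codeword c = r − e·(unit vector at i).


S = (9, 7, 4), error at position 3, error magnitude e = 10, c = [9, 1, 12, 10, 8].

Step 1: column multipliers v_i = (∏_{j≠i}(α_i − α_j))^{−1} mod 13.
  i = 1 (α = 10): (10−11)(10−8)(10−5)(10−2) = (−1)·2·5·8 = −80 ≡ 11, so v_1 = 11^{−1} = 6 (mod 13).
  i = 2 (α = 11): (11−10)(11−8)(11−5)(11−2) = 1·3·6·9 = 162 ≡ 6, so v_2 = 6^{−1} = 11 (mod 13).
  i = 3 (α = 8): (8−10)(8−11)(8−5)(8−2) = (−2)·(−3)·3·6 = 108 ≡ 4, so v_3 = 4^{−1} = 10 (mod 13).
  i = 4 (α = 5): (5−10)(5−11)(5−8)(5−2) = (−5)·(−6)·(−3)·3 = −270 ≡ 3, so v_4 = 3^{−1} = 9 (mod 13).
  i = 5 (α = 2): (2−10)(2−11)(2−8)(2−5) = (−8)·(−9)·(−6)·(−3) = 1296 ≡ 9, so v_5 = 9^{−1} = 3 (mod 13).
  v = [6, 11, 10, 9, 3].
Step 2: syndromes of r = [9, 1, 9, 10, 8] (all sums mod 13).
  S_0 = Σ v_i r_i = 6·9 + 11·1 + 10·9 + 9·10 + 3·8 = 269 ≡ 9.
  S_1 = Σ v_i α_i r_i = 6·10·9 + 11·11·1 + 10·8·9 + 9·5·10 + 3·2·8 = 1879 ≡ 7.
  α_i^2 mod 13 = [9, 4, 12, 12, 4].
  S_2 = Σ v_i α_i^2 r_i = 6·9·9 + 11·4·1 + 10·12·9 + 9·12·10 + 3·4·8 = 2786 ≡ 4.
  S = (9, 7, 4) ≠ 0, so r is not a codeword (an error is present).
Step 3: locate the error. For a single error e at position i, S_ℓ = v_i·e·α_i^ℓ, so α_err = S_1/S_0.
  S_0^{−1} = 9^{−1} = 3 (mod 13), so α_err = 7·3 = 21 ≡ 8 = α_3. Error position i = 3.
  Consistency check: S_2/S_1 = 4·2 = 8 ≡ 8 = α_err ✓ (single-error assumption holds).
Step 4: error magnitude e = S_0/v_3 = S_0·∏_{j≠3}(α_3 − α_j) = 9·4 = 36 ≡ 10 (mod 13).
Step 5: correct position 3: c_3 = r_3 − e = 9 − 10 ≡ 12 (mod 13). Hence c = [9, 1, 12, 10, 8].
  Check: interpolating c through the α_i gives m(x) = 11 + 5·x (degree < 2) with m(α_i) = c_i for every i, so c is indeed a codeword.


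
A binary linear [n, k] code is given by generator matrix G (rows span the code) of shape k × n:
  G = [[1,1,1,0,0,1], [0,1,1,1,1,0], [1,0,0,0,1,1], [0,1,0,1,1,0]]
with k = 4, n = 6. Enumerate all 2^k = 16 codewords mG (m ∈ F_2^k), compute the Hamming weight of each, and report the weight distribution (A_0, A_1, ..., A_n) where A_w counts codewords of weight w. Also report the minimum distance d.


Weight distribution: A_0 = 1, A_1 = 2, A_2 = 2, A_3 = 4, A_4 = 5, A_5 = 2. Minimum distance d = 1.

Enumerate all 2^4 = 16 messages m ∈ F_2^4.
For each, compute codeword c = mG in F_2^6, then tally its weight.
  m = 0000 → c = 000000, weight = 0.
  m = 1000 → c = 111001, weight = 4.
  m = 0100 → c = 011110, weight = 4.
  m = 1100 → c = 100111, weight = 4.
  m = 0010 → c = 100011, weight = 3.
  m = 1010 → c = 011010, weight = 3.
  m = 0110 → c = 111101, weight = 5.
  m = 1110 → c = 000100, weight = 1.
  m = 0001 → c = 010110, weight = 3.
  m = 1001 → c = 101111, weight = 5.
  m = 0101 → c = 001000, weight = 1.
  m = 1101 → c = 110001, weight = 3.
  m = 0011 → c = 110101, weight = 4.
  m = 1011 → c = 001100, weight = 2.
  m = 0111 → c = 101011, weight = 4.
  m = 1111 → c = 010010, weight = 2.
Tally weights:
  weight 0: 1 codewords.
  weight 1: 2 codewords.
  weight 2: 2 codewords.
  weight 3: 4 codewords.
  weight 4: 5 codewords.
  weight 5: 2 codewords.
Minimum distance d = smallest w > 0 with A_w > 0 = 1.
Sanity: Σ A_w = 16 = 2^4 = 16 ✓.


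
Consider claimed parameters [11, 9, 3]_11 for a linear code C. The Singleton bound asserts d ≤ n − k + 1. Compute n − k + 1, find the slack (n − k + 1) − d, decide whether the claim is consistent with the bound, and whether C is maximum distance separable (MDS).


Singleton RHS = n − k + 1 = 3, slack = 0, bound satisfied, MDS.

Singleton bound: d ≤ n − k + 1.
Here n = 11, k = 9, so n − k + 1 = 3.
Given d = 3, check d ≤ 3: YES.
Slack = (n − k + 1) − d = 0.
The code is MDS (slack = 0).
Description: the claimed parameters are [11, 9, 3]_11; such a code would be MDS (meets Singleton bound).


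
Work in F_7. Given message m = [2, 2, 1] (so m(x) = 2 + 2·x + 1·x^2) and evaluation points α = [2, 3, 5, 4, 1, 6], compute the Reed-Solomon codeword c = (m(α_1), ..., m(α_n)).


c = [3, 3, 2, 5, 5, 1]

Message polynomial: m(x) = 2 + 2·x + 1·x^2 (mod 7).
For each evaluation point α_i, compute m(α_i) mod 7:
  α_1 = 2: Horner steps 1 → 4 → 3, so m(2) = 3.
  α_2 = 3: Horner steps 1 → 5 → 3, so m(3) = 3.
  α_3 = 5: Horner steps 1 → 0 → 2, so m(5) = 2.
  α_4 = 4: Horner steps 1 → 6 → 5, so m(4) = 5.
  α_5 = 1: Horner steps 1 → 3 → 5, so m(1) = 5.
  α_6 = 6: Horner steps 1 → 1 → 1, so m(6) = 1.
Codeword c = [3, 3, 2, 5, 5, 1] ∈ F_7^6.


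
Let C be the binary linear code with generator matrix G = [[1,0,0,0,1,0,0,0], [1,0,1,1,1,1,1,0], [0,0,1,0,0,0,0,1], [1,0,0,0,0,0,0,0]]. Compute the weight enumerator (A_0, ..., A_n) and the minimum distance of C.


Weight distribution: A_0 = 1, A_1 = 2, A_2 = 2, A_3 = 2, A_4 = 3, A_5 = 4, A_6 = 2. Minimum distance d = 1.

Enumerate all 2^4 = 16 messages m ∈ F_2^4.
For each, compute codeword c = mG in F_2^8, then tally its weight.
  m = 0000 → c = 00000000, weight = 0.
  m = 1000 → c = 10001000, weight = 2.
  m = 0100 → c = 10111110, weight = 6.
  m = 1100 → c = 00110110, weight = 4.
  m = 0010 → c = 00100001, weight = 2.
  m = 1010 → c = 10101001, weight = 4.
  m = 0110 → c = 10011111, weight = 6.
  m = 1110 → c = 00010111, weight = 4.
  m = 0001 → c = 10000000, weight = 1.
  m = 1001 → c = 00001000, weight = 1.
  m = 0101 → c = 00111110, weight = 5.
  m = 1101 → c = 10110110, weight = 5.
  m = 0011 → c = 10100001, weight = 3.
  m = 1011 → c = 00101001, weight = 3.
  m = 0111 → c = 00011111, weight = 5.
  m = 1111 → c = 10010111, weight = 5.
Tally weights:
  weight 0: 1 codewords.
  weight 1: 2 codewords.
  weight 2: 2 codewords.
  weight 3: 2 codewords.
  weight 4: 3 codewords.
  weight 5: 4 codewords.
  weight 6: 2 codewords.
Minimum distance d = smallest w > 0 with A_w > 0 = 1.
Sanity: Σ A_w = 16 = 2^4 = 16 ✓.
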